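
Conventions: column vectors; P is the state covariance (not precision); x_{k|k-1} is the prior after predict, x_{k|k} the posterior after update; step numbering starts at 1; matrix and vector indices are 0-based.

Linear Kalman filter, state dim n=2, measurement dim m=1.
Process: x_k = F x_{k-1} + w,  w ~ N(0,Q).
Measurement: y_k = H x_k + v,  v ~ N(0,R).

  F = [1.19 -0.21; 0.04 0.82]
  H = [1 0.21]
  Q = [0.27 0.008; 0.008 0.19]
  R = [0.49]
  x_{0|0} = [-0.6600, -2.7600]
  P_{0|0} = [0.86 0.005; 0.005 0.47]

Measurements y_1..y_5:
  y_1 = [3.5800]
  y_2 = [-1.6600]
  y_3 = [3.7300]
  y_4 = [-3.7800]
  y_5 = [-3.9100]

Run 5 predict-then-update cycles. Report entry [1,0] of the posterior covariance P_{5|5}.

P_post[1,0] = -0.1484

step 1: x^-=[-0.2058, -2.2896]  P^-=[1.5061 -0.0272; -0.0272 0.5077]  S=[2.0071]  K=[0.7475; 0.0396]  nu=[4.2666]  x^+=[2.9837, -2.1207]  P^+=[0.3845 -0.0866; -0.0866 0.5046]
step 2: x^-=[3.9959, -1.6196]  P^-=[0.8800 -0.1443; -0.1443 0.5242]  S=[1.3325]  K=[0.6377; -0.0257]  nu=[-5.3158]  x^+=[0.6063, -1.4830]  P^+=[0.3382 -0.1225; -0.1225 0.5233]
step 3: x^-=[1.0329, -1.1918]  P^-=[0.8332 -0.1845; -0.1845 0.5344]  S=[1.2693]  K=[0.6259; -0.0570]  nu=[2.9474]  x^+=[2.8777, -1.3597]  P^+=[0.3359 -0.1393; -0.1393 0.5303]
step 4: x^-=[3.7100, -0.9998]  P^-=[0.8387 -0.2021; -0.2021 0.5380]  S=[1.2676]  K=[0.6282; -0.0703]  nu=[-7.2800]  x^+=[-0.8633, -0.4882]  P^+=[0.3385 -0.1461; -0.1461 0.5317]
step 5: x^-=[-0.9248, -0.4349]  P^-=[0.8458 -0.2088; -0.2088 0.5385]  S=[1.2719]  K=[0.6305; -0.0752]  nu=[-2.8939]  x^+=[-2.7495, -0.2171]  P^+=[0.3401 -0.1484; -0.1484 0.5313]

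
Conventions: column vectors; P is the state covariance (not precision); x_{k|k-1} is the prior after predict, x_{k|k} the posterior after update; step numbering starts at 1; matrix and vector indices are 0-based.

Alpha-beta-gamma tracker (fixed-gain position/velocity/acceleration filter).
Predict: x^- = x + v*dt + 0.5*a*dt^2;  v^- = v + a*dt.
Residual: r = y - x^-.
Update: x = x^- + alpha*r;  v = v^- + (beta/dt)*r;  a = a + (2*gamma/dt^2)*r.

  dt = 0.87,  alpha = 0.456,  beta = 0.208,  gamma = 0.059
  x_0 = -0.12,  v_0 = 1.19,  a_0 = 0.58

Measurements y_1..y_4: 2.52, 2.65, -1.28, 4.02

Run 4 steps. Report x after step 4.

step 1: x_pred=1.1348  r=1.3852  x^+=1.7665  v^+=2.0258  a^+=0.7960
step 2: x_pred=3.8301  r=-1.1801  x^+=3.2920  v^+=2.4361  a^+=0.6120
step 3: x_pred=5.6430  r=-6.9230  x^+=2.4861  v^+=1.3134  a^+=-0.4673
step 4: x_pred=3.4519  r=0.5681  x^+=3.7109  v^+=1.0426  a^+=-0.3787

x_post = 3.7109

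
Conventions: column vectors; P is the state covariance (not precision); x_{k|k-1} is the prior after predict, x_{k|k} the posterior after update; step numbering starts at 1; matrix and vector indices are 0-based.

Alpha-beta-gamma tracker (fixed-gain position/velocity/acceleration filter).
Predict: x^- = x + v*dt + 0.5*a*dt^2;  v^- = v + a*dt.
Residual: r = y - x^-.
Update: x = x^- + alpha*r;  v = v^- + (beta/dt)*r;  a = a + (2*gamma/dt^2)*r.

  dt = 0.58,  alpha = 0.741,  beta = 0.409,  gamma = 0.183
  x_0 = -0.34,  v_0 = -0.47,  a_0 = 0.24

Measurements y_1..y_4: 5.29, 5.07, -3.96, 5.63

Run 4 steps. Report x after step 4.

step 1: x_pred=-0.5722  r=5.8622  x^+=3.7717  v^+=3.8031  a^+=6.6181
step 2: x_pred=7.0906  r=-2.0206  x^+=5.5933  v^+=6.2167  a^+=4.4196
step 3: x_pred=9.9424  r=-13.9024  x^+=-0.3593  v^+=-1.0235  a^+=-10.7060
step 4: x_pred=-2.7537  r=8.3837  x^+=3.4586  v^+=-1.3211  a^+=-1.5847

x_post = 3.4586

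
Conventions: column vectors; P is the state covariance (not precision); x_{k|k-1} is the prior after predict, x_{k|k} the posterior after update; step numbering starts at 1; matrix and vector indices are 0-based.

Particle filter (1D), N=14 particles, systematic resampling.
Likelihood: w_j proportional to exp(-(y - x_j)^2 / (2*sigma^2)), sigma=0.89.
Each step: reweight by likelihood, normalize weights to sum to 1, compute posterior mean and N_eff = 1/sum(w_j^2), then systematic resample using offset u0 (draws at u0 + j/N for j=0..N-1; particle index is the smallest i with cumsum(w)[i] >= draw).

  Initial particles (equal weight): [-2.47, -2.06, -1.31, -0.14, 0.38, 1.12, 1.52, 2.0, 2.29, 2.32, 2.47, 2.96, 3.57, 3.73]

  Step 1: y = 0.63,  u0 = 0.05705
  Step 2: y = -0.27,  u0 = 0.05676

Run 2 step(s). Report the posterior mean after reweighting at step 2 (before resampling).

post_mean = 0.3864

step 1: w=[0.0006, 0.0026, 0.0231, 0.1709, 0.2389, 0.2136, 0.1507, 0.0760, 0.0436, 0.0410, 0.0293, 0.0081, 0.0011, 0.0006]  mean=0.9474  Neff=6.0445  idx=[3, 3, 4, 4, 4, 4, 5, 5, 5, 6, 6, 7, 8, 10]
step 2: w=[0.1581, 0.1581, 0.1224, 0.1224, 0.1224, 0.1224, 0.0472, 0.0472, 0.0472, 0.0211, 0.0211, 0.0062, 0.0026, 0.0014]  mean=0.3864  Neff=8.5043  idx=[0, 0, 1, 1, 2, 2, 3, 3, 4, 5, 5, 6, 8, 10]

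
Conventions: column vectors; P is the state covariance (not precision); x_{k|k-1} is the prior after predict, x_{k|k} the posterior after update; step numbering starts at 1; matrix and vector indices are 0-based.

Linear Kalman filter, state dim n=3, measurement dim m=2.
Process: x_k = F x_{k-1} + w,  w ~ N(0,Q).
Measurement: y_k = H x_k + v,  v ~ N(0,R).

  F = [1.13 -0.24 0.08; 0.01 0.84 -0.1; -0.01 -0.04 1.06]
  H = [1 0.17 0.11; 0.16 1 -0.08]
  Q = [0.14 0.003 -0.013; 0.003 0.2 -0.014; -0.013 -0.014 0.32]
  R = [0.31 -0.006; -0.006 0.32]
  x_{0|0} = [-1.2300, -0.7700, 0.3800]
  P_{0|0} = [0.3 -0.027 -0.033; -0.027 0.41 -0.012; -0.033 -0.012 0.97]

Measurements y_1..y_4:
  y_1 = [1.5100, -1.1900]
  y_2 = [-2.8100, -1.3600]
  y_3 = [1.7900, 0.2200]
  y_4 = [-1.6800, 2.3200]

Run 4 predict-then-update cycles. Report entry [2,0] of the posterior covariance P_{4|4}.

P_post[2,0] = -0.1336

step 1: x^-=[-1.1747, -0.6971, 0.4459]  P^-=[0.5620 -0.1070 0.0345; -0.1070 0.5007 -0.1415; 0.0345 -0.1415 1.4123]  S=[0.8695 0.0309; 0.0309 0.8316]  K=[0.6315 -0.0473; -0.0643 0.5975; 0.2016 -0.3069]  nu=[2.7542, -0.2693]  x^+=[0.5773, -1.0351, 1.0839]  P^+=[0.2153 -0.0599 -0.0820; -0.0599 0.2026 0.0179; -0.0820 0.0179 1.3024]
step 2: x^-=[0.9875, -0.9721, 1.1845]  P^-=[0.4519 -0.0917 -0.0032; -0.0917 0.3521 -0.1433; -0.0032 -0.1433 1.7839]  S=[0.7564 0.0026; 0.0026 0.6888]  K=[0.5764 -0.0300; -0.0647 0.5068; 0.2244 -0.4168]  nu=[-3.7625, -0.4512]  x^+=[-1.1678, -0.9572, 0.5281]  P^+=[0.2000 -0.0538 -0.1090; -0.0538 0.1722 0.0128; -0.1090 0.0128 1.6266]
step 3: x^-=[-1.0476, -0.8685, 0.6098]  P^-=[0.4247 -0.0800 -0.0072; -0.0800 0.3350 -0.1815; -0.0072 -0.1815 2.1492]  S=[0.7348 0.0008; 0.0008 0.6832]  K=[0.5584 -0.0174; -0.0591 0.4929; 0.2705 -0.5193]  nu=[2.9182, 1.3049]  x^+=[0.5592, -0.3977, 0.7214]  P^+=[0.1954 -0.0501 -0.1241; -0.0501 0.1665 0.0050; -0.1241 0.0050 1.9113]
step 4: x^-=[0.7850, -0.4006, 0.7750]  P^-=[0.4159 -0.0767 0.0008; -0.0767 0.3352 -0.2188; 0.0008 -0.2188 2.4700]  S=[0.7313 -0.0042; -0.0042 0.6921]  K=[0.5508 -0.0115; -0.0571 0.4915; 0.3183 -0.5996]  nu=[-2.4822, 2.6570]  x^+=[-0.6128, 1.0471, -1.6082]  P^+=[0.1938 -0.0487 -0.1336; -0.0487 0.1654 -0.0007; -0.1336 -0.0007 2.1456]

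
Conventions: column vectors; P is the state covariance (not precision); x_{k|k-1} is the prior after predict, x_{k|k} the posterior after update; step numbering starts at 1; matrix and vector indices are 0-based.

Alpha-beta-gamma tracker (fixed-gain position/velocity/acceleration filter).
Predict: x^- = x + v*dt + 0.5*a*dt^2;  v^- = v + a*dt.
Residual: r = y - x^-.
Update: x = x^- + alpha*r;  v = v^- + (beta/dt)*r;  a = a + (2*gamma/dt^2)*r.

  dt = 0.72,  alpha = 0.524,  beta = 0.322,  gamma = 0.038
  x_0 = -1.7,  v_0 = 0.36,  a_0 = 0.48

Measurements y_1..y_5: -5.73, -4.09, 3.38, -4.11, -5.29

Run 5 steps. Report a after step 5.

a_post = -0.3309

step 1: x_pred=-1.3164  r=-4.4136  x^+=-3.6291  v^+=-1.2683  a^+=-0.1671
step 2: x_pred=-4.5856  r=0.4956  x^+=-4.3259  v^+=-1.1669  a^+=-0.0944
step 3: x_pred=-5.1905  r=8.5705  x^+=-0.6996  v^+=2.5980  a^+=1.1621
step 4: x_pred=1.4722  r=-5.5822  x^+=-1.4529  v^+=0.9382  a^+=0.3437
step 5: x_pred=-0.6882  r=-4.6018  x^+=-3.0996  v^+=-0.8723  a^+=-0.3309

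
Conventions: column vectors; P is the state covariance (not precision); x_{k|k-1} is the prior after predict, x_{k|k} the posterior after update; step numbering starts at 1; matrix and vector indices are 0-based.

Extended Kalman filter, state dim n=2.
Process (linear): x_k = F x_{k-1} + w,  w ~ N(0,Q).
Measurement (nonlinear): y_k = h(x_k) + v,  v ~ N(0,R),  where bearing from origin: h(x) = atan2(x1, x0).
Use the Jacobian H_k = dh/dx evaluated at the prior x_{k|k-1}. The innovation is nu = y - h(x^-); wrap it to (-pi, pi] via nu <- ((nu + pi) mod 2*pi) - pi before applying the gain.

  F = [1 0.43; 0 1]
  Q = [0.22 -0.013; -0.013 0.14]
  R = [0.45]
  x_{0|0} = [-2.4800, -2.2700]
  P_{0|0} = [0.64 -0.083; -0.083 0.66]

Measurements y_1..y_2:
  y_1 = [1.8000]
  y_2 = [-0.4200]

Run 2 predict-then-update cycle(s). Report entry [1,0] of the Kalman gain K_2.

step 1: x^-=[-3.4561, -2.2700]  P^-=[0.9107 0.1878; 0.1878 0.8000]  H_jac=[0.1328 -0.2021]  S=[0.4887]  K=[0.1697; -0.2799]  nu=[-1.9227]  x^+=[-3.7825, -1.7318]  P^+=[0.8966 0.2110; 0.2110 0.7617]
step 2: x^-=[-4.5271, -1.7318]  P^-=[1.4389 0.5256; 0.5256 0.9017]  H_jac=[0.0737 -0.1927]  S=[0.4764]  K=[0.0101; -0.2834]  nu=[2.3562]  x^+=[-4.5034, -2.3996]  P^+=[1.4388 0.5269; 0.5269 0.8634]

K[1,0] = -0.2834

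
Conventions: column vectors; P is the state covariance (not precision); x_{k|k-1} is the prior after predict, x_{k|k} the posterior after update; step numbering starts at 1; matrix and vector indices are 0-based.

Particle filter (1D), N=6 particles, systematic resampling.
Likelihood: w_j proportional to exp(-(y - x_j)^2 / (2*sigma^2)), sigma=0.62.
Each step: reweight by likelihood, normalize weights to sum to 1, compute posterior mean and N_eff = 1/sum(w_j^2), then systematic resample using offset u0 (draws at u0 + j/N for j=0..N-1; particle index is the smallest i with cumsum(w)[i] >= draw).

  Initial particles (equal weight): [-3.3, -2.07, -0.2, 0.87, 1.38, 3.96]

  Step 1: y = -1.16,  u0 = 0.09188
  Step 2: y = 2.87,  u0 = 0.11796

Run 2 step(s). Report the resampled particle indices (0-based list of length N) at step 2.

step 1: w=[0.0040, 0.5242, 0.4642, 0.0072, 0.0003, 0.0000]  mean=-1.1844  Neff=2.0393  idx=[1, 1, 1, 2, 2, 2]
step 2: w=[0.0000, 0.0000, 0.0000, 0.3333, 0.3333, 0.3333]  mean=-0.2000  Neff=3.0000  idx=[3, 3, 4, 4, 5, 5]

resampled_idx = [3, 3, 4, 4, 5, 5]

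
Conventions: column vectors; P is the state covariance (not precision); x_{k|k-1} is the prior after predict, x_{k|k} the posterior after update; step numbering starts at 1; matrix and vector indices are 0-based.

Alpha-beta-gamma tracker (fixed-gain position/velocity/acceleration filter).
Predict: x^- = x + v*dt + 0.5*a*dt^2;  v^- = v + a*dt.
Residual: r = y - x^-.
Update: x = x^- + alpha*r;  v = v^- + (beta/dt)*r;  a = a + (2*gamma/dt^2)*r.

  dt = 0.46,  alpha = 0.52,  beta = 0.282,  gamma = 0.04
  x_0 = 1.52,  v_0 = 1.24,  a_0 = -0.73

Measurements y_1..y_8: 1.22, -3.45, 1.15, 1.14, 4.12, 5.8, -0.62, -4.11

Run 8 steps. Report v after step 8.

v_post = -3.4713

step 1: x_pred=2.0132  r=-0.7932  x^+=1.6007  v^+=0.4180  a^+=-1.0299
step 2: x_pred=1.6840  r=-5.1340  x^+=-0.9857  v^+=-3.2032  a^+=-2.9709
step 3: x_pred=-2.7734  r=3.9234  x^+=-0.7333  v^+=-2.1645  a^+=-1.4876
step 4: x_pred=-1.8863  r=3.0263  x^+=-0.3126  v^+=-0.9935  a^+=-0.3434
step 5: x_pred=-0.8060  r=4.9260  x^+=1.7555  v^+=1.8683  a^+=1.5190
step 6: x_pred=2.7757  r=3.0243  x^+=4.3483  v^+=4.4211  a^+=2.6624
step 7: x_pred=6.6637  r=-7.2837  x^+=2.8762  v^+=1.1806  a^+=-0.0914
step 8: x_pred=3.4096  r=-7.5196  x^+=-0.5006  v^+=-3.4713  a^+=-2.9343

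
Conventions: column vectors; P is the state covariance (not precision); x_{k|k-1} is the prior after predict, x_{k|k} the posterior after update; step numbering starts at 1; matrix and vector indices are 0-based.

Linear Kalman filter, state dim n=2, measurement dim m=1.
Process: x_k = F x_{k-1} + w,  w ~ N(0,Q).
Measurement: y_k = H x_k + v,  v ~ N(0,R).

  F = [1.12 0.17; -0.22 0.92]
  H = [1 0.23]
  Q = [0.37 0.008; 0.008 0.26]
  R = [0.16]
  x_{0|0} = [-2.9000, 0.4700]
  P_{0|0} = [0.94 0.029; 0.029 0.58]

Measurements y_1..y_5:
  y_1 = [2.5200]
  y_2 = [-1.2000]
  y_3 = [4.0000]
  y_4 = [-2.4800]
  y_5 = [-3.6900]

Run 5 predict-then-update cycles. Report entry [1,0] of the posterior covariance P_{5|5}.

step 1: x^-=[-3.1681, 1.0704]  P^-=[1.5769 -0.1041; -0.1041 0.7847]  S=[1.7306]  K=[0.8974; 0.0441]  nu=[5.4419]  x^+=[1.7154, 1.3105]  P^+=[0.1833 -0.1726; -0.1726 0.7813]
step 2: x^-=[2.1441, 0.8283]  P^-=[0.5568 -0.0864; -0.0864 1.0000]  S=[0.7299]  K=[0.7355; 0.1968]  nu=[-3.5346]  x^+=[-0.4558, 0.1329]  P^+=[0.1619 -0.1920; -0.1920 0.9718]
step 3: x^-=[-0.4879, 0.2225]  P^-=[0.5280 -0.0706; -0.0706 1.1681]  S=[0.7173]  K=[0.7134; 0.2761]  nu=[4.4367]  x^+=[2.6774, 1.4477]  P^+=[0.1629 -0.2119; -0.2119 1.1134]
step 4: x^-=[3.2448, 0.7428]  P^-=[0.5258 -0.0684; -0.0684 1.2960]  S=[0.7229]  K=[0.7056; 0.3177]  nu=[-5.8957]  x^+=[-0.9151, -1.1303]  P^+=[0.1659 -0.2305; -0.2305 1.2231]
step 5: x^-=[-1.2171, -0.8385]  P^-=[0.5257 -0.0704; -0.0704 1.3965]  S=[0.7272]  K=[0.7007; 0.3448]  nu=[-2.2800]  x^+=[-2.8146, -1.6248]  P^+=[0.1687 -0.2461; -0.2461 1.3101]

P_post[1,0] = -0.2461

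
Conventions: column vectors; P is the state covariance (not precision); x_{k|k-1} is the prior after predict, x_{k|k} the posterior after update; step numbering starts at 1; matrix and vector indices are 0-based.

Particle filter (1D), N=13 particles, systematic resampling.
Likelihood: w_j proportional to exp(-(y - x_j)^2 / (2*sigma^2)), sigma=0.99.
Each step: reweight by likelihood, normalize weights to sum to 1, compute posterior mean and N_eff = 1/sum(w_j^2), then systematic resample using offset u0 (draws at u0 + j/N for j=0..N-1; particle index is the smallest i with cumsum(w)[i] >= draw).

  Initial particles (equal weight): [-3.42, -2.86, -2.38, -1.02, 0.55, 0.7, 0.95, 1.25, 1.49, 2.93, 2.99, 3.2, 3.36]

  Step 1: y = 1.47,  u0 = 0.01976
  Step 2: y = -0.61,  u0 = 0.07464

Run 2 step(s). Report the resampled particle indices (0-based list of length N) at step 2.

step 1: w=[0.0000, 0.0000, 0.0001, 0.0080, 0.1225, 0.1394, 0.1643, 0.1840, 0.1886, 0.0636, 0.0580, 0.0410, 0.0305]  mean=1.4171  Neff=7.0946  idx=[4, 4, 5, 5, 6, 6, 7, 7, 8, 8, 8, 9, 11]
step 2: w=[0.1635, 0.1635, 0.1353, 0.1353, 0.0938, 0.0938, 0.0556, 0.0556, 0.0342, 0.0342, 0.0342, 0.0005, 0.0002]  mean=0.8419  Neff=8.5179  idx=[0, 0, 1, 1, 2, 2, 3, 4, 4, 5, 7, 8, 10]

resampled_idx = [0, 0, 1, 1, 2, 2, 3, 4, 4, 5, 7, 8, 10]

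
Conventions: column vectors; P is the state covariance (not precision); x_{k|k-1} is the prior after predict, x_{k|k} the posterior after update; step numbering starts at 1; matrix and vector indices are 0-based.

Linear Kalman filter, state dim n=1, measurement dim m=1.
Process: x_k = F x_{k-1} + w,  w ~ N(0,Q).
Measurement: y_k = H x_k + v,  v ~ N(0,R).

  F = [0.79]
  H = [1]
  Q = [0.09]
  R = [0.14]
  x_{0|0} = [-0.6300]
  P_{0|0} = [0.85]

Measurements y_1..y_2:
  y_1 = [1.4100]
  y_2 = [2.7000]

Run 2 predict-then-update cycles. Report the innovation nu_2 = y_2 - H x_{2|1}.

innov = [1.8635]

step 1: x^-=[-0.4977]  P^-=[0.6205]  S=[0.7605]  K=[0.8159]  nu=[1.9077]  x^+=[1.0588]  P^+=[0.1142]
step 2: x^-=[0.8365]  P^-=[0.1613]  S=[0.3013]  K=[0.5353]  nu=[1.8635]  x^+=[1.8341]  P^+=[0.0749]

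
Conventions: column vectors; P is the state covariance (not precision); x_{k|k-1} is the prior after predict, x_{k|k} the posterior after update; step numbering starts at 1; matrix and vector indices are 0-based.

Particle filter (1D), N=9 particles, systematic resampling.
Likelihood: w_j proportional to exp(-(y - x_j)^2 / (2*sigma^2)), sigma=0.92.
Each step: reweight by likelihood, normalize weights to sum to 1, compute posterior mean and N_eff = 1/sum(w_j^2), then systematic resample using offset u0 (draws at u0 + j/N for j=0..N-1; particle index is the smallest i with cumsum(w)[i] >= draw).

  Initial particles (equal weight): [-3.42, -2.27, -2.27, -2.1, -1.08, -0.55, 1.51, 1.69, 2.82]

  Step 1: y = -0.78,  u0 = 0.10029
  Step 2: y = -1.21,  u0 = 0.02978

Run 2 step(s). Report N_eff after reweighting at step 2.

N_eff = 7.7007

step 1: w=[0.0056, 0.0928, 0.0928, 0.1231, 0.3267, 0.3339, 0.0156, 0.0094, 0.0002]  mean=-1.1957  Neff=3.9848  idx=[2, 3, 4, 4, 4, 5, 5, 5, 6]
step 2: w=[0.0799, 0.0972, 0.1537, 0.1537, 0.1537, 0.1200, 0.1200, 0.1200, 0.0020]  mean=-1.0784  Neff=7.7007  idx=[0, 1, 2, 3, 3, 4, 5, 6, 7]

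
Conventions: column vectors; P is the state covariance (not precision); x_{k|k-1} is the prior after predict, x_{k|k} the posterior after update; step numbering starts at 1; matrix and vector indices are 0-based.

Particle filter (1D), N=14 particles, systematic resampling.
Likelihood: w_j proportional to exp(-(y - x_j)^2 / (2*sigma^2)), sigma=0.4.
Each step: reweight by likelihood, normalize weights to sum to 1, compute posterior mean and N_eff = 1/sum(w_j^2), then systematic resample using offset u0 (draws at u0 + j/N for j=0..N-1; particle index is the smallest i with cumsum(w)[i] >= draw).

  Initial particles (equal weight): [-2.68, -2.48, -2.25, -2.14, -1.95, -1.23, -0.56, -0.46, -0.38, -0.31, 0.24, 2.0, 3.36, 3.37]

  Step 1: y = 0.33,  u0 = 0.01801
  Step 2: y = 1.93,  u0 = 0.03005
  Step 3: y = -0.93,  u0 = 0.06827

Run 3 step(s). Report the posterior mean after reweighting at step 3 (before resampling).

step 1: w=[0.0000, 0.0000, 0.0000, 0.0000, 0.0000, 0.0003, 0.0499, 0.0843, 0.1227, 0.1648, 0.5779, 0.0001, 0.0000, 0.0000]  mean=-0.0259  Neff=2.5918  idx=[6, 7, 8, 8, 9, 9, 10, 10, 10, 10, 10, 10, 10, 10]
step 2: w=[0.0000, 0.0000, 0.0001, 0.0001, 0.0001, 0.0001, 0.1249, 0.1249, 0.1249, 0.1249, 0.1249, 0.1249, 0.1249, 0.1249]  mean=0.2398  Neff=8.0067  idx=[6, 6, 7, 7, 8, 9, 9, 10, 10, 11, 11, 12, 13, 13]
step 3: w=[0.0714, 0.0714, 0.0714, 0.0714, 0.0714, 0.0714, 0.0714, 0.0714, 0.0714, 0.0714, 0.0714, 0.0714, 0.0714, 0.0714]  mean=0.2400  Neff=14.0000  idx=[0, 1, 2, 3, 4, 5, 6, 7, 8, 9, 10, 11, 12, 13]

post_mean = 0.2400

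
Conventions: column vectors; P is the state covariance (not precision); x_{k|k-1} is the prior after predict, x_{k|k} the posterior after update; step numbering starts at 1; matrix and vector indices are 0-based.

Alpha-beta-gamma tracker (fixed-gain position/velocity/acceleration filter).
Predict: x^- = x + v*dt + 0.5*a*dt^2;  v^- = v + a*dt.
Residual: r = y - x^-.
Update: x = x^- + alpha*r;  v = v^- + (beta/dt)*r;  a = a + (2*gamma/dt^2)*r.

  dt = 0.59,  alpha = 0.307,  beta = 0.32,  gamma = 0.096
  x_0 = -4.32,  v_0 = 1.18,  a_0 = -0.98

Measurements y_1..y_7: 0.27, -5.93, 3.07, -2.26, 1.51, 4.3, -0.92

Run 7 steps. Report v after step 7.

v_post = 0.3717

step 1: x_pred=-3.7944  r=4.0644  x^+=-2.5466  v^+=2.8062  a^+=1.2618
step 2: x_pred=-0.6713  r=-5.2587  x^+=-2.2857  v^+=0.6985  a^+=-1.6387
step 3: x_pred=-2.1589  r=5.2289  x^+=-0.5536  v^+=2.5676  a^+=1.2453
step 4: x_pred=1.1781  r=-3.4381  x^+=0.1226  v^+=1.4377  a^+=-0.6510
step 5: x_pred=0.8575  r=0.6525  x^+=1.0578  v^+=1.4075  a^+=-0.2911
step 6: x_pred=1.8376  r=2.4624  x^+=2.5935  v^+=2.5713  a^+=1.0671
step 7: x_pred=4.2963  r=-5.2163  x^+=2.6949  v^+=0.3717  a^+=-1.8100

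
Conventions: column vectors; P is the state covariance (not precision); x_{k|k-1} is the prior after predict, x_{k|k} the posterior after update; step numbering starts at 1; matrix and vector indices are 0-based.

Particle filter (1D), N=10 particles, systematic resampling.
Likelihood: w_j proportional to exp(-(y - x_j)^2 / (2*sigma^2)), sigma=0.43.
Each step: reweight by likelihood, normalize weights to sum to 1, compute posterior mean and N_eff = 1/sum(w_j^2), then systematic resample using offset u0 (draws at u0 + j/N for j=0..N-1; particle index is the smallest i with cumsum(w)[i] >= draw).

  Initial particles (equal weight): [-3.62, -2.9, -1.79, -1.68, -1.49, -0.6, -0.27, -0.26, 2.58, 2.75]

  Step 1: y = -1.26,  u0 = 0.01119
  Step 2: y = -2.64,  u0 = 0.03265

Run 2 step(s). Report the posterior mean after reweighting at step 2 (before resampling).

step 1: w=[0.0000, 0.0003, 0.1948, 0.2585, 0.3609, 0.1282, 0.0294, 0.0279, 0.0000, 0.0000]  mean=-1.4137  Neff=3.9509  idx=[2, 2, 3, 3, 3, 4, 4, 4, 4, 5]
step 2: w=[0.2202, 0.2202, 0.1285, 0.1285, 0.1285, 0.0435, 0.0435, 0.0435, 0.0435, 0.0000]  mean=-1.6954  Neff=6.4880  idx=[0, 0, 1, 1, 1, 2, 3, 4, 5, 7]

post_mean = -1.6954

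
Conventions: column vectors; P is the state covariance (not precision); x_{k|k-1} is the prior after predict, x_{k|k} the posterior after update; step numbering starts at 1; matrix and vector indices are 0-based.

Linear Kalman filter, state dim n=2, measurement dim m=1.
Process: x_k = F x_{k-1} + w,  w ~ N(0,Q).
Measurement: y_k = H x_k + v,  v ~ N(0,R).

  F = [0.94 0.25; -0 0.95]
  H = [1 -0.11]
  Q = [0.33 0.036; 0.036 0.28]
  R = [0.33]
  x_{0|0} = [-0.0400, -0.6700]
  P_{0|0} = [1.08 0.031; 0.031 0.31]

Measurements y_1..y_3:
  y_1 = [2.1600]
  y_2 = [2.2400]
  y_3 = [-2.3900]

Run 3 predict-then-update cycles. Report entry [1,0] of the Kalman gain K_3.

K[1,0] = 0.2535

step 1: x^-=[-0.2051, -0.6365]  P^-=[1.3182 0.1373; 0.1373 0.5598]  S=[1.6248]  K=[0.8020; 0.0466]  nu=[2.2951]  x^+=[1.6356, -0.5295]  P^+=[0.2731 0.0766; 0.0766 0.5562]
step 2: x^-=[1.4051, -0.5030]  P^-=[0.6421 0.2365; 0.2365 0.7820]  S=[0.9295]  K=[0.6628; 0.1619]  nu=[0.7796]  x^+=[1.9218, -0.3769]  P^+=[0.2338 0.1368; 0.1368 0.7577]
step 3: x^-=[1.7123, -0.3580]  P^-=[0.6482 0.3381; 0.3381 0.9638]  S=[0.9155]  K=[0.6674; 0.2535]  nu=[-4.1416]  x^+=[-1.0519, -1.4078]  P^+=[0.2404 0.1832; 0.1832 0.9050]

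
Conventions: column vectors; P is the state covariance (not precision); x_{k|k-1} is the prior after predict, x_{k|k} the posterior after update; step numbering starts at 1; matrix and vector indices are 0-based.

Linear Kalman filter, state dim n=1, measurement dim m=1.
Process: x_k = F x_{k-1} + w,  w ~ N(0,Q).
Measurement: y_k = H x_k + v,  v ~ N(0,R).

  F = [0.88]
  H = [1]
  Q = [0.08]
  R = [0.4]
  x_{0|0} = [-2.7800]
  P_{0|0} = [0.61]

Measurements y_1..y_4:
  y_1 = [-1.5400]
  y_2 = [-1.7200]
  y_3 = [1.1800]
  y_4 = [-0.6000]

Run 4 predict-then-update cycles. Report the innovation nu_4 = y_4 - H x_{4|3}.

innov = [-0.0725]

step 1: x^-=[-2.4464]  P^-=[0.5524]  S=[0.9524]  K=[0.5800]  nu=[0.9064]  x^+=[-1.9207]  P^+=[0.2320]
step 2: x^-=[-1.6902]  P^-=[0.2597]  S=[0.6597]  K=[0.3936]  nu=[-0.0298]  x^+=[-1.7019]  P^+=[0.1575]
step 3: x^-=[-1.4977]  P^-=[0.2019]  S=[0.6019]  K=[0.3355]  nu=[2.6777]  x^+=[-0.5994]  P^+=[0.1342]
step 4: x^-=[-0.5275]  P^-=[0.1839]  S=[0.5839]  K=[0.3150]  nu=[-0.0725]  x^+=[-0.5503]  P^+=[0.1260]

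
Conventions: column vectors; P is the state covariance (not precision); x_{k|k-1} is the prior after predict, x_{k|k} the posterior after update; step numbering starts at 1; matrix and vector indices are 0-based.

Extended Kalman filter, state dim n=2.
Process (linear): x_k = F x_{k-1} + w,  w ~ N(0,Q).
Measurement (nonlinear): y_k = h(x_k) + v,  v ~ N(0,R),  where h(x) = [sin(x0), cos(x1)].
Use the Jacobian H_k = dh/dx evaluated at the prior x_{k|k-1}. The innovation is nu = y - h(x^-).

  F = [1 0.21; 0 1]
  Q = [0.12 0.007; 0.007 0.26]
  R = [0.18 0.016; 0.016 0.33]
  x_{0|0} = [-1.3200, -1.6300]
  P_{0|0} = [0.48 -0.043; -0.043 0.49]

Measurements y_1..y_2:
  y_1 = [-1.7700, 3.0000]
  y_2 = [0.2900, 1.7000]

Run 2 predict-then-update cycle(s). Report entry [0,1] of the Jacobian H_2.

step 1: x^-=[-1.6623, -1.6300]  P^-=[0.6035 0.0669; 0.0669 0.7500]  H_jac=[-0.0914 0.0000; 0.0000 0.9982]  S=[0.1850 0.0099; 0.0099 1.0774]  K=[-0.3015 0.0648; -0.0702 0.6956]  nu=[-0.7742, 3.0592]  x^+=[-1.2308, 0.5522]  P^+=[0.5826 0.0166; 0.0166 0.2288]
step 2: x^-=[-1.1148, 0.5522]  P^-=[0.7196 0.0716; 0.0716 0.4888]  H_jac=[0.4403 0.0000; 0.0000 -0.5246]  S=[0.3195 -0.0005; -0.0005 0.4645]  K=[0.9916 -0.0797; 0.0978 -0.5519]  nu=[1.1878, 0.8486]  x^+=[-0.0046, 0.2000]  P^+=[0.4024 0.0199; 0.0199 0.3442]

H_jac[0,1] = 0.0000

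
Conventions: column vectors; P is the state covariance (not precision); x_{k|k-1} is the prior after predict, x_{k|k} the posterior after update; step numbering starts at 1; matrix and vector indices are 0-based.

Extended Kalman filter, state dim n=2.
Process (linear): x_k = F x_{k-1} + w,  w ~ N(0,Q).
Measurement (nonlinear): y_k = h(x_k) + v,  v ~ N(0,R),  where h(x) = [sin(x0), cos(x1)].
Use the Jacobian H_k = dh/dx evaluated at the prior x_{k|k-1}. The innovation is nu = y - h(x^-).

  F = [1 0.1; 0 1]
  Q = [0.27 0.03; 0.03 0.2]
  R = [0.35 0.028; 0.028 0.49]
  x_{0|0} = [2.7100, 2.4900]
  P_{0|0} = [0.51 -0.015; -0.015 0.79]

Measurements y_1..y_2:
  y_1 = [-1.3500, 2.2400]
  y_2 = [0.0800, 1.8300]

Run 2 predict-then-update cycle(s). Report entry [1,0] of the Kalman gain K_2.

K[1,0] = -0.0788

step 1: x^-=[2.9590, 2.4900]  P^-=[0.7849 0.0940; 0.0940 0.9900]  H_jac=[-0.9834 0.0000; 0.0000 -0.6065]  S=[1.1090 0.0841; 0.0841 0.8541]  K=[-0.6961 0.0018; -0.0303 -0.7000]  nu=[-1.5316, 3.0351]  x^+=[4.0305, 0.4119]  P^+=[0.2477 0.0307; 0.0307 0.5670]
step 2: x^-=[4.0717, 0.4119]  P^-=[0.5295 0.1174; 0.1174 0.7670]  H_jac=[-0.5977 0.0000; 0.0000 -0.4004]  S=[0.5392 0.0561; 0.0561 0.6129]  K=[-0.5846 -0.0232; -0.0788 -0.4938]  nu=[0.8817, 0.9137]  x^+=[3.5351, -0.1087]  P^+=[0.3434 0.0693; 0.0693 0.6098]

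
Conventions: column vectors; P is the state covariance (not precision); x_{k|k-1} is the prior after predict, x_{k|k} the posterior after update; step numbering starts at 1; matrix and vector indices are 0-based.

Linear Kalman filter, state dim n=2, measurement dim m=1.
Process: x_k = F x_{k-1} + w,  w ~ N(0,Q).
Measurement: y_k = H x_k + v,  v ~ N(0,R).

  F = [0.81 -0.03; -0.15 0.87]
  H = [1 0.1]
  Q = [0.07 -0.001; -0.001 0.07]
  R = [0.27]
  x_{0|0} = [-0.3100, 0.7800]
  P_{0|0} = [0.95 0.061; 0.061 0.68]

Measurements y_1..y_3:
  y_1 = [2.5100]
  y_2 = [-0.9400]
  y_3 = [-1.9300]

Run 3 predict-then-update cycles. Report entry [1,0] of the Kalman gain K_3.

step 1: x^-=[-0.2745, 0.7251]  P^-=[0.6909 -0.0909; -0.0909 0.5901]  S=[0.9487]  K=[0.7188; -0.0336]  nu=[2.7120]  x^+=[1.6747, 0.6339]  P^+=[0.2009 -0.0680; -0.0680 0.5891]
step 2: x^-=[1.3375, 0.3003]  P^-=[0.2056 -0.0890; -0.0890 0.5381]  S=[0.4632]  K=[0.4247; -0.0760]  nu=[-2.3076]  x^+=[0.3575, 0.4756]  P^+=[0.1221 -0.0741; -0.0741 0.5355]
step 3: x^-=[0.2753, 0.3601]  P^-=[0.1542 -0.0823; -0.0823 0.4974]  S=[0.4127]  K=[0.3536; -0.0790]  nu=[-2.2413]  x^+=[-0.5173, 0.5371]  P^+=[0.1026 -0.0708; -0.0708 0.4948]

K[1,0] = -0.0790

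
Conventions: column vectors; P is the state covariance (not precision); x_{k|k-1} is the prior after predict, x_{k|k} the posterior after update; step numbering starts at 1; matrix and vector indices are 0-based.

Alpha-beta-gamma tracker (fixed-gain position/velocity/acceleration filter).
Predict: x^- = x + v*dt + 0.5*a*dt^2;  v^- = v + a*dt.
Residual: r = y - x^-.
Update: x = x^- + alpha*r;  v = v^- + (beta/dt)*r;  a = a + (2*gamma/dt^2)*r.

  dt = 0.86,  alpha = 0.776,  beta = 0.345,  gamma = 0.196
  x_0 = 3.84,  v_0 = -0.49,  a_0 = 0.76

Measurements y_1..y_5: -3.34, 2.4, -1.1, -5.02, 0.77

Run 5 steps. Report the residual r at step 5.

resid = 7.0317

step 1: x_pred=3.6996  r=-7.0396  x^+=-1.7631  v^+=-2.6604  a^+=-2.9711
step 2: x_pred=-5.1498  r=7.5498  x^+=0.7088  v^+=-2.1869  a^+=1.0304
step 3: x_pred=-0.7909  r=-0.3091  x^+=-1.0308  v^+=-1.4248  a^+=0.8666
step 4: x_pred=-1.9356  r=-3.0844  x^+=-4.3291  v^+=-1.9169  a^+=-0.7682
step 5: x_pred=-6.2617  r=7.0317  x^+=-0.8051  v^+=0.2433  a^+=2.9587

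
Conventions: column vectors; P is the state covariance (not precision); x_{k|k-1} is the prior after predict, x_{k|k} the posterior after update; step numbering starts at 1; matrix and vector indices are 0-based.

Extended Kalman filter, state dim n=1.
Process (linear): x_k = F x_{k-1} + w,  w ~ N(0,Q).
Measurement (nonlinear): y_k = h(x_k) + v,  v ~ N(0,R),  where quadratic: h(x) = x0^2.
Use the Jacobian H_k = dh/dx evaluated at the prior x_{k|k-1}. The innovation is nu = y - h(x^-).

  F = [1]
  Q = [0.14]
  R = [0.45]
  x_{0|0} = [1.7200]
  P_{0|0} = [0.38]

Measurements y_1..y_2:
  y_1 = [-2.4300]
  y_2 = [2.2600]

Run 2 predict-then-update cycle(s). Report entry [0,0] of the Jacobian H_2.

step 1: x^-=[1.7200]  P^-=[0.5200]  H_jac=[3.4400]  S=[6.6035]  K=[0.2709]  nu=[-5.3884]  x^+=[0.2603]  P^+=[0.0354]
step 2: x^-=[0.2603]  P^-=[0.1754]  H_jac=[0.5207]  S=[0.4976]  K=[0.1836]  nu=[2.1922]  x^+=[0.6628]  P^+=[0.1587]

H_jac[0,0] = 0.5207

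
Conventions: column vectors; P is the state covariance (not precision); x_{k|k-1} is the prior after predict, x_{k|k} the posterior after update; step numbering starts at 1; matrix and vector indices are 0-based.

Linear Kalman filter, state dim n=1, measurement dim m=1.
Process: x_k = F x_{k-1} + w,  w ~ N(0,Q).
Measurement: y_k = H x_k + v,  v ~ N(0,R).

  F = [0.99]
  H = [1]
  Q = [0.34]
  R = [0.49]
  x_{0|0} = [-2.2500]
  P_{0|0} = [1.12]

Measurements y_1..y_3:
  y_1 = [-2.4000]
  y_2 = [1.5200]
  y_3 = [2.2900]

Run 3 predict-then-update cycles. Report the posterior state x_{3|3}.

x_post = [1.2511]

step 1: x^-=[-2.2275]  P^-=[1.4377]  S=[1.9277]  K=[0.7458]  nu=[-0.1725]  x^+=[-2.3562]  P^+=[0.3654]
step 2: x^-=[-2.3326]  P^-=[0.6982]  S=[1.1882]  K=[0.5876]  nu=[3.8526]  x^+=[-0.0688]  P^+=[0.2879]
step 3: x^-=[-0.0681]  P^-=[0.6222]  S=[1.1122]  K=[0.5594]  nu=[2.3581]  x^+=[1.2511]  P^+=[0.2741]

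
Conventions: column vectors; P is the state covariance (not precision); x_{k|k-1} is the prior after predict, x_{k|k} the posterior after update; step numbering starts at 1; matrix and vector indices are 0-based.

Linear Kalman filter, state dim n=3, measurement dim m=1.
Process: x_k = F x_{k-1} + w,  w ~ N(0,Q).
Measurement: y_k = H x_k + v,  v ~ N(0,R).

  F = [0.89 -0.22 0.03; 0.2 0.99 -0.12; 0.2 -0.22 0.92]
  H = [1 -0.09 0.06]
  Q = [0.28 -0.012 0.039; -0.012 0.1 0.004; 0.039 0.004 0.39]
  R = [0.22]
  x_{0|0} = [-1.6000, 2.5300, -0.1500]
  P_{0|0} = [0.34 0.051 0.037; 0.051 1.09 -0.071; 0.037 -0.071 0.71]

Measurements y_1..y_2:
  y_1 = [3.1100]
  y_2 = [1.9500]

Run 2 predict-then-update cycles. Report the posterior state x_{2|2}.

step 1: x^-=[-1.9851, 2.2027, -1.0146]  P^-=[0.5857 -0.1565 0.2050; -0.1565 1.2274 -0.3510; 0.2050 -0.3510 1.0952]  S=[0.8761]  K=[0.6986; -0.3287; 0.3451]  nu=[5.3542]  x^+=[1.7553, 0.4427, 0.8329]  P^+=[0.1581 0.0447 -0.0062; 0.0447 1.1328 -0.2516; -0.0062 -0.2516 0.9909]
step 2: x^-=[1.4898, 0.6894, 1.0199]  P^-=[0.4464 -0.2102 0.1861; -0.2102 1.3086 -0.5757; 0.1861 -0.5757 1.3854]  S=[0.7484]  K=[0.6367; -0.4844; 0.4289]  nu=[0.4610]  x^+=[1.7834, 0.4661, 1.2177]  P^+=[0.1430 0.0206 -0.0183; 0.0206 1.1330 -0.4202; -0.0183 -0.4202 1.2478]

x_post = [1.7834, 0.4661, 1.2177]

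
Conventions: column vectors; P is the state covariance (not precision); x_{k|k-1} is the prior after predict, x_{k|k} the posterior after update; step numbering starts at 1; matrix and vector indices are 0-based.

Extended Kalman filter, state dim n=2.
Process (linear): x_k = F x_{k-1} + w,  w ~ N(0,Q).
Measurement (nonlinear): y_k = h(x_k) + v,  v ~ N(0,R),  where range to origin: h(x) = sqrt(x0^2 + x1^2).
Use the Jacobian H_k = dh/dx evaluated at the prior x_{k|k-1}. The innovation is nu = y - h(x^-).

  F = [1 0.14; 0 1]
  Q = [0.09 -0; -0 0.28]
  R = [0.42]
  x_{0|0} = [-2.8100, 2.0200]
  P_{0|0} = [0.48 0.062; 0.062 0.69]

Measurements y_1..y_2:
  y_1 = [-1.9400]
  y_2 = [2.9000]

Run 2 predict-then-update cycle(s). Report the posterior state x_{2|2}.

x_post = [-1.7310, -1.6533]

step 1: x^-=[-2.5272, 2.0200]  P^-=[0.6009 0.1586; 0.1586 0.9700]  H_jac=[-0.7811 0.6244]  S=[1.0101]  K=[-0.3667; 0.4769]  nu=[-5.1753]  x^+=[-0.6297, -0.4483]  P^+=[0.4651 0.3352; 0.3352 0.7402]
step 2: x^-=[-0.6924, -0.4483]  P^-=[0.6635 0.4389; 0.4389 1.0202]  H_jac=[-0.8394 -0.5435]  S=[1.5893]  K=[-0.5005; -0.5807]  nu=[2.0751]  x^+=[-1.7310, -1.6533]  P^+=[0.2653 -0.0230; -0.0230 0.4843]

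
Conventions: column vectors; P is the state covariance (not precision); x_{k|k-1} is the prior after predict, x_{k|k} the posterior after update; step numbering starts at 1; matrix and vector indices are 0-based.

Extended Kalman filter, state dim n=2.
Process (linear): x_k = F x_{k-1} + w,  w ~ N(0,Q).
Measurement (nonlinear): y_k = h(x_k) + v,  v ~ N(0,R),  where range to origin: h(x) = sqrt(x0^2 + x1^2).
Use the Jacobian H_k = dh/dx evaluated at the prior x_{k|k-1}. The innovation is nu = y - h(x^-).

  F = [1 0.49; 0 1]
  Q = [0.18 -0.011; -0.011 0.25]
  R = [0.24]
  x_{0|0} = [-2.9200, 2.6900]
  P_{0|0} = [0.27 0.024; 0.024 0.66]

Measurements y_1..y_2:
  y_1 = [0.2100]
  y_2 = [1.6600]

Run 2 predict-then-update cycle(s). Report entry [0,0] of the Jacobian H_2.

step 1: x^-=[-1.6019, 2.6900]  P^-=[0.6320 0.3364; 0.3364 0.9100]  H_jac=[-0.5117 0.8592]  S=[0.7815]  K=[-0.0439; 0.7803]  nu=[-2.9208]  x^+=[-1.4736, 0.4109]  P^+=[0.6305 0.3632; 0.3632 0.4342]
step 2: x^-=[-1.2722, 0.4109]  P^-=[1.2707 0.5650; 0.5650 0.6842]  H_jac=[-0.9516 0.3074]  S=[1.1248]  K=[-0.9206; -0.2910]  nu=[0.3230]  x^+=[-1.5696, 0.3169]  P^+=[0.3173 0.2636; 0.2636 0.5890]

H_jac[0,0] = -0.9516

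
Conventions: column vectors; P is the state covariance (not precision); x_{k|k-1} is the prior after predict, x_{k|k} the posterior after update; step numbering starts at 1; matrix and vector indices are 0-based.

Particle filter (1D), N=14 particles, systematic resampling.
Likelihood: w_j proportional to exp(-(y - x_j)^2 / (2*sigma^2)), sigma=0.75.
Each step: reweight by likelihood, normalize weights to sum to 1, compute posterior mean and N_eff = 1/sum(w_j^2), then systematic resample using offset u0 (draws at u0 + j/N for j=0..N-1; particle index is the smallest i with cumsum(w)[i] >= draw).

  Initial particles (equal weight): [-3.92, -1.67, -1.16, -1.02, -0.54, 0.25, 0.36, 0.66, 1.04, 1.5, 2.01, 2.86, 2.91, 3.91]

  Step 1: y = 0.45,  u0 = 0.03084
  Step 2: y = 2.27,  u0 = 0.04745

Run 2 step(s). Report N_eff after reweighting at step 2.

N_eff = 5.4104

step 1: w=[0.0000, 0.0038, 0.0206, 0.0303, 0.0865, 0.1995, 0.2053, 0.1988, 0.1517, 0.0776, 0.0238, 0.0012, 0.0010, 0.0000]  mean=0.4752  Neff=6.2541  idx=[3, 4, 5, 5, 5, 6, 6, 6, 7, 7, 8, 8, 8, 9]
step 2: w=[0.0000, 0.0005, 0.0150, 0.0150, 0.0150, 0.0221, 0.0221, 0.0221, 0.0564, 0.0564, 0.1472, 0.1472, 0.1472, 0.3336]  mean=1.0691  Neff=5.4104  idx=[5, 8, 9, 10, 10, 11, 11, 12, 12, 13, 13, 13, 13, 13]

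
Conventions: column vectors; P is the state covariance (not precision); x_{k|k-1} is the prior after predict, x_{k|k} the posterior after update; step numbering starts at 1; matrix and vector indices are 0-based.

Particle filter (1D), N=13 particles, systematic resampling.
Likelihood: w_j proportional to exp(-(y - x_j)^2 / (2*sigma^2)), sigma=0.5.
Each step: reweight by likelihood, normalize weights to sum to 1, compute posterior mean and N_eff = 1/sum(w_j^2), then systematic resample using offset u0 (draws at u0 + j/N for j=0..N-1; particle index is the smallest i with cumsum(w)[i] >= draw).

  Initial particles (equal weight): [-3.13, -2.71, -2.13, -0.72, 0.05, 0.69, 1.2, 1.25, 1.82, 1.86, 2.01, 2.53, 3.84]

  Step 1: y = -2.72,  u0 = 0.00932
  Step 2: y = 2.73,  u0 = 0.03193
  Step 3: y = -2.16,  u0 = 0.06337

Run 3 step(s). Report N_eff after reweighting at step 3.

step 1: w=[0.3228, 0.4518, 0.2252, 0.0002, 0.0000, 0.0000, 0.0000, 0.0000, 0.0000, 0.0000, 0.0000, 0.0000, 0.0000]  mean=-2.7147  Neff=2.7851  idx=[0, 0, 0, 0, 0, 1, 1, 1, 1, 1, 2, 2, 2]
step 2: w=[0.0000, 0.0000, 0.0000, 0.0000, 0.0000, 0.0000, 0.0000, 0.0000, 0.0000, 0.0000, 0.3333, 0.3333, 0.3333]  mean=-2.1300  Neff=3.0001  idx=[10, 10, 10, 10, 11, 11, 11, 11, 11, 12, 12, 12, 12]
step 3: w=[0.0769, 0.0769, 0.0769, 0.0769, 0.0769, 0.0769, 0.0769, 0.0769, 0.0769, 0.0769, 0.0769, 0.0769, 0.0769]  mean=-2.1300  Neff=13.0000  idx=[0, 1, 2, 3, 4, 5, 6, 7, 8, 9, 10, 11, 12]

N_eff = 13.0000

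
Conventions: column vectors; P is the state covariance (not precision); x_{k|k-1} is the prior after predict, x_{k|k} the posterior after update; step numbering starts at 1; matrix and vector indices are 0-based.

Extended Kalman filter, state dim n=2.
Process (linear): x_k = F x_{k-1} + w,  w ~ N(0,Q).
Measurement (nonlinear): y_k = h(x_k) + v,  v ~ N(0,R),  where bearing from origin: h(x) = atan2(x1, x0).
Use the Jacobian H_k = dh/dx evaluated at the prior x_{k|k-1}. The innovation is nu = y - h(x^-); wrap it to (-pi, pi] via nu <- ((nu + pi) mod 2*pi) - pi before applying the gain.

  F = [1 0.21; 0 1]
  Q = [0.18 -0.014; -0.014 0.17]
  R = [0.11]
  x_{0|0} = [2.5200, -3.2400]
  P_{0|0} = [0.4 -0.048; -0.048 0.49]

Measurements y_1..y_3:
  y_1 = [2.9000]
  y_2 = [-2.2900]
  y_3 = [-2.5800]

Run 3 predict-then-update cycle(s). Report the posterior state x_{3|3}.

x_post = [-3.0268, -4.4145]

step 1: x^-=[1.8396, -3.2400]  P^-=[0.5814 0.0409; 0.0409 0.6600]  H_jac=[0.2334 0.1325]  S=[0.1558]  K=[0.9059; 0.6227]  nu=[-2.3288]  x^+=[-0.2700, -4.6901]  P^+=[0.4536 -0.0470; -0.0470 0.5996]
step 2: x^-=[-1.2549, -4.6901]  P^-=[0.6403 0.0649; 0.0649 0.7696]  H_jac=[0.1990 -0.0532]  S=[0.1362]  K=[0.9103; -0.2060]  nu=[-0.4578]  x^+=[-1.6716, -4.5957]  P^+=[0.5275 0.0905; 0.0905 0.7638]
step 3: x^-=[-2.6367, -4.5957]  P^-=[0.7792 0.2369; 0.2369 0.9338]  H_jac=[0.1637 -0.0939]  S=[0.1318]  K=[0.7988; -0.3711]  nu=[-0.4883]  x^+=[-3.0268, -4.4145]  P^+=[0.6950 0.2760; 0.2760 0.9157]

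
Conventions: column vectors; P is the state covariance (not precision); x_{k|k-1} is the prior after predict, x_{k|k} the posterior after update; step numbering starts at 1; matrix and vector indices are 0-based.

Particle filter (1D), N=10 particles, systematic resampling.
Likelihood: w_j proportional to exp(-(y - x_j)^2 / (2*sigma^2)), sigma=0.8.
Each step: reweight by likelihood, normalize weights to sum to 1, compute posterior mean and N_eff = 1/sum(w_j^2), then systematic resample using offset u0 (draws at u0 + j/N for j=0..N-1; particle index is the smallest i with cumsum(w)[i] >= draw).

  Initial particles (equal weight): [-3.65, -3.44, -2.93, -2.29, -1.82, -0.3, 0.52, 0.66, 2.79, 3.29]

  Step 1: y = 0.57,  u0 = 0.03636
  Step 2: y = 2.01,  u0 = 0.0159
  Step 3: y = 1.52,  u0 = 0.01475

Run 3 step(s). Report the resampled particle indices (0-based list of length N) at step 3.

step 1: w=[0.0000, 0.0000, 0.0000, 0.0006, 0.0045, 0.2143, 0.3864, 0.3847, 0.0082, 0.0012]  mean=0.4077  Neff=2.9127  idx=[5, 5, 6, 6, 6, 6, 7, 7, 7, 7]
step 2: w=[0.0091, 0.0091, 0.1038, 0.1038, 0.1038, 0.1038, 0.1416, 0.1416, 0.1416, 0.1416]  mean=0.5844  Neff=8.0960  idx=[1, 2, 3, 4, 5, 6, 7, 7, 8, 9]
step 3: w=[0.0160, 0.0972, 0.0972, 0.0972, 0.0972, 0.1191, 0.1191, 0.1191, 0.1191, 0.1191]  mean=0.5903  Neff=9.1814  idx=[0, 2, 3, 4, 5, 5, 6, 7, 8, 9]

resampled_idx = [0, 2, 3, 4, 5, 5, 6, 7, 8, 9]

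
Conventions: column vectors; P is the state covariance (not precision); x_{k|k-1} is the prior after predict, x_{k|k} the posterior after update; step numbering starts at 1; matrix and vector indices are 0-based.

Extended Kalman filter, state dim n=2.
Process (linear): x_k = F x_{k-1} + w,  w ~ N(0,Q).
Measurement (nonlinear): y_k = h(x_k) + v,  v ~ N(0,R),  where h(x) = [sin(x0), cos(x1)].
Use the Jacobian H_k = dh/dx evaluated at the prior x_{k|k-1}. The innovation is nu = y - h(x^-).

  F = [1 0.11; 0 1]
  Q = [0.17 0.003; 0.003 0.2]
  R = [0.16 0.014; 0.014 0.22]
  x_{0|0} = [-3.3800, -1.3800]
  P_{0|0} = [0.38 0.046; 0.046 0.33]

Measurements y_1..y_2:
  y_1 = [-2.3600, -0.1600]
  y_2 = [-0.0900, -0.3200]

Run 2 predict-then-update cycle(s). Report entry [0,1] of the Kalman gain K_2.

K[0,1] = 0.0289

step 1: x^-=[-3.5318, -1.3800]  P^-=[0.5641 0.0853; 0.0853 0.5300]  H_jac=[-0.9248 0.0000; 0.0000 0.9819]  S=[0.6425 -0.0635; -0.0635 0.7309]  K=[-0.8076 0.0445; -0.0529 0.7073]  nu=[-2.7404, -0.3496]  x^+=[-1.3342, -1.4823]  P^+=[0.1390 -0.0016; -0.0016 0.1577]
step 2: x^-=[-1.4972, -1.4823]  P^-=[0.3106 0.0188; 0.0188 0.3577]  H_jac=[0.0735 0.0000; 0.0000 0.9961]  S=[0.1617 0.0154; 0.0154 0.5749]  K=[0.1385 0.0289; -0.0505 0.6211]  nu=[0.9073, -0.4084]  x^+=[-1.3834, -1.7818]  P^+=[0.3069 0.0083; 0.0083 0.1365]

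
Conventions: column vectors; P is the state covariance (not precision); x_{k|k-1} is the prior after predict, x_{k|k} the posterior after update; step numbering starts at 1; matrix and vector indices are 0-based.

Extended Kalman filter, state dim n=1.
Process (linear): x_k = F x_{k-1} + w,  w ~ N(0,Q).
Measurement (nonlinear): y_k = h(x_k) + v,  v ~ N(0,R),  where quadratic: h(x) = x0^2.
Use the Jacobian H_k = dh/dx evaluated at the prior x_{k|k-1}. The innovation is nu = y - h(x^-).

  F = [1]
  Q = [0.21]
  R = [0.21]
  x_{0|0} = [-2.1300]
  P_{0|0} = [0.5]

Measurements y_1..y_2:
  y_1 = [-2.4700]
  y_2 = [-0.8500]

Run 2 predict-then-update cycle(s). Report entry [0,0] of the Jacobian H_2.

step 1: x^-=[-2.1300]  P^-=[0.7100]  H_jac=[-4.2600]  S=[13.0948]  K=[-0.2310]  nu=[-7.0069]  x^+=[-0.5116]  P^+=[0.0114]
step 2: x^-=[-0.5116]  P^-=[0.2214]  H_jac=[-1.0231]  S=[0.4417]  K=[-0.5128]  nu=[-1.1117]  x^+=[0.0585]  P^+=[0.1052]

H_jac[0,0] = -1.0231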